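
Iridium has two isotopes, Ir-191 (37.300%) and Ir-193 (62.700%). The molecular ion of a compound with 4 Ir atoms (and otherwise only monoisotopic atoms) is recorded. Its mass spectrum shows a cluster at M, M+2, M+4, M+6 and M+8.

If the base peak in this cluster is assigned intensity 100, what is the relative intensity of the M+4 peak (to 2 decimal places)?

(0.37300 + 0.62700)^4 gives M 0.0194, M+2 0.1302, M+4 0.3282, M+6 0.3678, M+8 0.1546; the largest is M+6.
P(M+6) = C(4,3) × 0.37300^1 × 0.62700^3 = 4 × 0.3730 × 0.24649188 = 0.367766 (base)
P(M+4) = C(4,2) × 0.37300^2 × 0.62700^2 = 6 × 0.139129 × 0.393129 = 0.328174
Relative intensity = 0.328174 / 0.367766 × 100 = 89.23

89.23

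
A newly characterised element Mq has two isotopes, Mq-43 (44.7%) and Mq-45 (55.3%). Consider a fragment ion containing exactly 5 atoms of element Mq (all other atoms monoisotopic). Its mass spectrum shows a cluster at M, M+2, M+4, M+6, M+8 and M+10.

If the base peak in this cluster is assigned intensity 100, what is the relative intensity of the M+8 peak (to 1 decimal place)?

(0.447 + 0.553)^5 gives M 0.0178, M+2 0.1104, M+4 0.2731, M+6 0.3379, M+8 0.2090, M+10 0.0517; the largest is M+6.
P(M+6) = C(5,3) × 0.447^2 × 0.553^3 = 10 × 0.199809 × 0.16911238 = 0.337902 (base)
P(M+8) = C(5,4) × 0.447^1 × 0.553^4 = 5 × 0.4470 × 0.09351914 = 0.209015
Relative intensity = 0.209015 / 0.337902 × 100 = 61.9

61.9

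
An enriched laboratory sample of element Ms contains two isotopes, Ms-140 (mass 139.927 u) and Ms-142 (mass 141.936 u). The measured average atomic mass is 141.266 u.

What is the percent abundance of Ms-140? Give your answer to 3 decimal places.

Writing the weighted mean with unknown fraction x of Ms-140:
139.927·x + 141.936·(1 − x) = 141.266
(139.927 − 141.936)·x = 141.266 − 141.936
x = -0.670 / -2.009 = 0.33350 → 33.350% Ms-140, 66.650% Ms-142.

33.350%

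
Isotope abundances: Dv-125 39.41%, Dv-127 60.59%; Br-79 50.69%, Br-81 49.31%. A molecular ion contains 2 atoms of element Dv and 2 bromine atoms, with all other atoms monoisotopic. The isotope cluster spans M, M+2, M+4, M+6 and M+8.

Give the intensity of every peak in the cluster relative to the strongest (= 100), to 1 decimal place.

Element Dv pattern (n=2): 0.15531481 : 0.47757038 : 0.36711481
Bromine pattern (n=2): 0.25694761 : 0.49990478 : 0.24314761
Convolve the two distributions (both contribute in 2-u steps):
  M: 0.15531481×0.25694761 = 0.039908
  M+2: 0.15531481×0.49990478 + 0.47757038×0.25694761 = 0.200353
  M+4: 0.15531481×0.24314761 + 0.47757038×0.49990478 + 0.36711481×0.25694761 = 0.370833
  M+6: 0.47757038×0.24314761 + 0.36711481×0.49990478 = 0.299643
  M+8: 0.36711481×0.24314761 = 0.089263
Scale to base peak (0.370833) = 100: 10.8 : 54.0 : 100.0 : 80.8 : 24.1

10.8 : 54.0 : 100.0 : 80.8 : 24.1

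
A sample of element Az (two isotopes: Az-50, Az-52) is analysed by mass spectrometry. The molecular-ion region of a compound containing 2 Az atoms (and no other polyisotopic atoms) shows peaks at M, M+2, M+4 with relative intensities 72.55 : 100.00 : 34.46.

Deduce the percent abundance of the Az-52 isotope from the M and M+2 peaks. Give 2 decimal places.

40.80%

Let p = fractional abundance of Az-50. I(M+2)/I(M) = [C(2,1)·p^1·(1−p)] / p^2 = 2·(1−p)/p = 100.00/72.55 = 1.3784
(1−p)/p = 1.3784/2 = 0.6892  ⇒  p = 1/(1 + 0.6892) = 0.5920
Az-50: 59.20%, Az-52: 40.80%.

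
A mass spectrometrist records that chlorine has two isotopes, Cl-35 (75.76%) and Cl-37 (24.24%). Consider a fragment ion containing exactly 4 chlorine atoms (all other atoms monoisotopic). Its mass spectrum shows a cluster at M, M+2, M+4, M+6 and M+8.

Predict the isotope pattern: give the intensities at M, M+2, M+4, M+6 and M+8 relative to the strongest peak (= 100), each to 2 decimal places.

78.14 : 100.00 : 47.99 : 10.24 : 0.82

Each Cl atom is independently Cl-35 (p = 0.7576) or Cl-37 (q = 0.2424); the cluster is the binomial expansion (p + q)^4.
P(M) = 0.7576^4 = 0.329428
P(M+2) = 4 × 0.7576^3 × 0.2424^1 = 0.421612
P(M+4) = 6 × 0.7576^2 × 0.2424^2 = 0.202347
P(M+6) = 4 × 0.7576^1 × 0.2424^3 = 0.043162
P(M+8) = 0.2424^4 = 0.003452
The M+2 peak is largest (0.421612); scaling to 100 gives 78.14 : 100.00 : 47.99 : 10.24 : 0.82.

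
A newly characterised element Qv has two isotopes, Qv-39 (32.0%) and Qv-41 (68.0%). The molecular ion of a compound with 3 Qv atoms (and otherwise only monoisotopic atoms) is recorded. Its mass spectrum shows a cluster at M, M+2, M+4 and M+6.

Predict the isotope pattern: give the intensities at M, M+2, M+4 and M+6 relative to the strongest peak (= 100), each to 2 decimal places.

Expanding (0.320 + 0.680)^3:
P(M) = 0.320^3 = 0.032768
P(M+2) = 3 × 0.320^2 × 0.680^1 = 0.208896
P(M+4) = 3 × 0.320^1 × 0.680^2 = 0.443904
P(M+6) = 0.680^3 = 0.314432
The M+4 peak is largest (0.443904); scaling to 100 gives 7.38 : 47.06 : 100.00 : 70.83.

7.38 : 47.06 : 100.00 : 70.83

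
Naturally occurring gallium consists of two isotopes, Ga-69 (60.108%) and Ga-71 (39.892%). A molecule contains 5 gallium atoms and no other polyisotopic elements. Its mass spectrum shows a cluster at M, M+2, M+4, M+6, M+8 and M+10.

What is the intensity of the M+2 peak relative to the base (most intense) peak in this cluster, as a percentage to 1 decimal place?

75.3%

(0.60108 + 0.39892)^5 gives M 0.0785, M+2 0.2604, M+4 0.3456, M+6 0.2294, M+8 0.0761, M+10 0.0101; the largest is M+4.
P(M+4) = C(5,2) × 0.60108^3 × 0.39892^2 = 10 × 0.2171685 × 0.15913717 = 0.345596 (base)
P(M+2) = C(5,1) × 0.60108^4 × 0.39892^1 = 5 × 0.13053564 × 0.39892 = 0.260366
Relative intensity = 0.260366 / 0.345596 × 100 = 75.3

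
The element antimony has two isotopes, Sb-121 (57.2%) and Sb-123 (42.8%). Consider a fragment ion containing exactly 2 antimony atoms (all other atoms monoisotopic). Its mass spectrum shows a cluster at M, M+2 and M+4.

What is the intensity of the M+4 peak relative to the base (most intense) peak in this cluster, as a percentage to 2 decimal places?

(0.572 + 0.428)^2 gives M 0.3272, M+2 0.4896, M+4 0.1832; the largest is M+2.
P(M+2) = C(2,1) × 0.572^1 × 0.428^1 = 2 × 0.5720 × 0.4280 = 0.489632 (base)
P(M+4) = C(2,2) × 0.572^0 × 0.428^2 = 1 × 1.0000 × 0.183184 = 0.183184
Relative intensity = 0.183184 / 0.489632 × 100 = 37.41

37.41%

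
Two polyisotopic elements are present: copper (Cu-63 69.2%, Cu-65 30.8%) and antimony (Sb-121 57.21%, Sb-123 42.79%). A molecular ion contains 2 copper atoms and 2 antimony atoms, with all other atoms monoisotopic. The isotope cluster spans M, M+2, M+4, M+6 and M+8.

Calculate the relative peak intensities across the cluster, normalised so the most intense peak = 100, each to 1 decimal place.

41.9 : 100.0 : 87.6 : 33.3 : 4.6

Copper pattern (n=2): 0.478864 : 0.426272 : 0.094864
Antimony pattern (n=2): 0.32729841 : 0.48960318 : 0.18309841
Convolve the two distributions (both contribute in 2-u steps):
  M: 0.478864×0.32729841 = 0.156731
  M+2: 0.478864×0.48960318 + 0.426272×0.32729841 = 0.373971
  M+4: 0.478864×0.18309841 + 0.426272×0.48960318 + 0.094864×0.32729841 = 0.327432
  M+6: 0.426272×0.18309841 + 0.094864×0.48960318 = 0.124495
  M+8: 0.094864×0.18309841 = 0.017369
Scale to base peak (0.373971) = 100: 41.9 : 100.0 : 87.6 : 33.3 : 4.6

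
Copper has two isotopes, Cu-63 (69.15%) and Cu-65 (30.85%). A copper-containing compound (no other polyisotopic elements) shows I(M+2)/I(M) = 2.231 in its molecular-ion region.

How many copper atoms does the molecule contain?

5

For n independent Cu atoms, I(M+2)/I(M) = n · (abundance Cu-65) / (abundance Cu-63) = n · 0.3085/0.6915.
n = 2.231 × 0.6915/0.3085 = 5.00 ≈ 5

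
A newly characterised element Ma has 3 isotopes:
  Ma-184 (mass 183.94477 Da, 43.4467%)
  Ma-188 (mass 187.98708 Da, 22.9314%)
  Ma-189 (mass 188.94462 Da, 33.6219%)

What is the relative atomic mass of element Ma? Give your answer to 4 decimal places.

186.5528 Da

Weight each isotope mass by its fractional abundance: 0.434467 × 183.94477 + 0.229314 × 187.98708 + 0.336219 × 188.94462
= 79.917932 + 43.108069 + 63.526771 = 186.552772 Da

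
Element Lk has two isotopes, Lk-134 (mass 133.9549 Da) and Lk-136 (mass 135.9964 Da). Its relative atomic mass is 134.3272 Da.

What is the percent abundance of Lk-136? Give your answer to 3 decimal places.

With x = fraction of Lk-134 (so Lk-136 is 1 − x):
133.9549·x + 135.9964·(1 − x) = 134.3272
(133.9549 − 135.9964)·x = 134.3272 − 135.9964
x = -1.6692 / -2.0415 = 0.81763 → 81.763% Lk-134, 18.237% Lk-136.

18.237%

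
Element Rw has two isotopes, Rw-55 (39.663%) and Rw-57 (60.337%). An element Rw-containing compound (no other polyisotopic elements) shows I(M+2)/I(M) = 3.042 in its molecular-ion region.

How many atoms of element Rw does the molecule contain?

2

The M+2/M ratio from n Rw atoms is n · q/p = n · 0.60337/0.39663.
n = 3.042 × 0.39663/0.60337 = 2.00 ≈ 2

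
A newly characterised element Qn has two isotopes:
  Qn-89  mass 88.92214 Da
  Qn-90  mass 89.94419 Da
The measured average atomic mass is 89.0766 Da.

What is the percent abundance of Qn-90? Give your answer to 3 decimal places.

With x = fraction of Qn-89 (so Qn-90 is 1 − x):
88.92214·x + 89.94419·(1 − x) = 89.0766
(88.92214 − 89.94419)·x = 89.0766 − 89.94419
x = -0.86759 / -1.02205 = 0.84887 → 84.887% Qn-89, 15.113% Qn-90.

15.113%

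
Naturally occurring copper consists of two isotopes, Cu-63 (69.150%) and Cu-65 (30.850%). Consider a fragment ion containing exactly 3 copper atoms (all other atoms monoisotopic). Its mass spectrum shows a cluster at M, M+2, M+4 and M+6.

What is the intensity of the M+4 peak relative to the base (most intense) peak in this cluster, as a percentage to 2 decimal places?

44.61%

(0.69150 + 0.30850)^3 gives M 0.3307, M+2 0.4425, M+4 0.1974, M+6 0.0294; the largest is M+2.
P(M+2) = C(3,1) × 0.69150^2 × 0.30850^1 = 3 × 0.47817225 × 0.3085 = 0.442548 (base)
P(M+4) = C(3,2) × 0.69150^1 × 0.30850^2 = 3 × 0.6915 × 0.09517225 = 0.197435
Relative intensity = 0.197435 / 0.442548 × 100 = 44.61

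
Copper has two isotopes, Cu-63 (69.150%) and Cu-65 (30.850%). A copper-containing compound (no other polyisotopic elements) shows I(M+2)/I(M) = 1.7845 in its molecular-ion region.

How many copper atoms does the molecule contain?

The M+2/M ratio from n Cu atoms is n · q/p = n · 0.30850/0.69150.
n = 1.7845 × 0.69150/0.30850 = 4.00 ≈ 4

4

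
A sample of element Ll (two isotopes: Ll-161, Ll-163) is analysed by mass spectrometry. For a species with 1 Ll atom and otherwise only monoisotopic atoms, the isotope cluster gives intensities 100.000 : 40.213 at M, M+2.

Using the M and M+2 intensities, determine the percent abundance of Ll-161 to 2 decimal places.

If p is the fraction of Ll that is Ll-161, then I(M+2)/I(M) = [C(1,1)·p^0·(1−p)] / p^1 = 1·(1−p)/p = 40.213/100.000 = 0.4021
(1−p)/p = 0.4021/1 = 0.4021  ⇒  p = 1/(1 + 0.4021) = 0.7132
Ll-161: 71.32%, Ll-163: 28.68%.

71.32%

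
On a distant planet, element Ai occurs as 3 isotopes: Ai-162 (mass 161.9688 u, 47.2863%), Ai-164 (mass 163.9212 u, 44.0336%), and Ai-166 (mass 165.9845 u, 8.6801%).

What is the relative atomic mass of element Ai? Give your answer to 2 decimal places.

163.18 u

Average mass = Σ (abundance × isotope mass) = 0.472863 × 161.9688 + 0.440336 × 163.9212 + 0.086801 × 165.9845
= 76.58905 + 72.18041 + 14.40762 = 163.17708 u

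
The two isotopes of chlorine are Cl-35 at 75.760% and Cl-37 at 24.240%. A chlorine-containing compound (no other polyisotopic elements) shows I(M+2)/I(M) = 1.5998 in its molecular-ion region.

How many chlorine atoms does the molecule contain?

For n independent Cl atoms, I(M+2)/I(M) = n · (abundance Cl-37) / (abundance Cl-35) = n · 0.24240/0.75760.
n = 1.5998 × 0.75760/0.24240 = 5.00 ≈ 5

5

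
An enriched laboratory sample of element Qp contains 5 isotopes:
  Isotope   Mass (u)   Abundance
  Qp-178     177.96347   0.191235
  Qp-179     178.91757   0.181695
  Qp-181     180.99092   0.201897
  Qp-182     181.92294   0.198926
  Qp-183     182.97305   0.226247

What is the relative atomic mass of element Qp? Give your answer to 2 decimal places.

Average mass = Σ (abundance × isotope mass) = 0.191235 × 177.96347 + 0.181695 × 178.91757 + 0.201897 × 180.99092 + 0.198926 × 181.92294 + 0.226247 × 182.97305
= 34.032844 + 32.508428 + 36.541524 + 36.189203 + 41.397104 = 180.669103 u

180.67 u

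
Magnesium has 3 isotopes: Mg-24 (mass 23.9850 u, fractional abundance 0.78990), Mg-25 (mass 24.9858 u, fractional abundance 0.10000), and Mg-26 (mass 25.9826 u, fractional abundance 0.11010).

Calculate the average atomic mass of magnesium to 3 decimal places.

Ar = Σ fᵢ·mᵢ = 0.78990 × 23.9850 + 0.10000 × 24.9858 + 0.11010 × 25.9826
= 18.94575 + 2.49858 + 2.86068 = 24.30501 u

24.305 u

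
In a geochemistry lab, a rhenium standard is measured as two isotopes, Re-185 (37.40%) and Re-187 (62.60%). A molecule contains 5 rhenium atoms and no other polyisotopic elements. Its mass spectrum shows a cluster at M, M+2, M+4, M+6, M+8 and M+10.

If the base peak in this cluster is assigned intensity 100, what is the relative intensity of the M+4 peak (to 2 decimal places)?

Term probabilities: M 0.0073, M+2 0.0612, M+4 0.2050, M+6 0.3431, M+8 0.2872, M+10 0.0961. Base peak = M+6.
P(M+6) = C(5,3) × 0.3740^2 × 0.6260^3 = 10 × 0.139876 × 0.24531438 = 0.343136 (base)
P(M+4) = C(5,2) × 0.3740^3 × 0.6260^2 = 10 × 0.05231362 × 0.391876 = 0.205005
Relative intensity = 0.205005 / 0.343136 × 100 = 59.74

59.74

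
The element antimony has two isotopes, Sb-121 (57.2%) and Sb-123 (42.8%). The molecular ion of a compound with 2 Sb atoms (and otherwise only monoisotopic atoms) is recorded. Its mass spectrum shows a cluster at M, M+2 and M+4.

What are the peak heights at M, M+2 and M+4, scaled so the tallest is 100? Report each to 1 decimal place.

66.8 : 100.0 : 37.4

Expanding (0.572 + 0.428)^2:
P(M) = 0.572^2 = 0.327184
P(M+2) = 2 × 0.572^1 × 0.428^1 = 0.489632
P(M+4) = 0.428^2 = 0.183184
The M+2 peak is largest (0.489632); scaling to 100 gives 66.8 : 100.0 : 37.4.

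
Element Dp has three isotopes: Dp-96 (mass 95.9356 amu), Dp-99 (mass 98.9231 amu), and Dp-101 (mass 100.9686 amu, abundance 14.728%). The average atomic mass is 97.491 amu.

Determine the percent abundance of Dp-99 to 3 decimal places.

27.252%

The remaining 85.272% is split between Dp-96 (fraction x) and Dp-99 (fraction 0.85272 − x).
Substituting: 95.9356x + 98.9231(0.85272 − x) = 82.620344592
(95.9356 − 98.9231)x = -1.73336124  ⇒  x = 0.58020, y = 0.27252
Dp-96: 58.020%, Dp-99: 27.252%.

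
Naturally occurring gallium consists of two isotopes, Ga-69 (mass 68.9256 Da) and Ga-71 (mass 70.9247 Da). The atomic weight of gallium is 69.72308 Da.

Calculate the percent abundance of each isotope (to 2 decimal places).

Ga-69: 60.11%, Ga-71: 39.89%

Writing the weighted mean with unknown fraction x of Ga-69:
68.9256·x + 70.9247·(1 − x) = 69.72308
(68.9256 − 70.9247)·x = 69.72308 − 70.9247
x = -1.20162 / -1.9991 = 0.60108 → 60.11% Ga-69, 39.89% Ga-71.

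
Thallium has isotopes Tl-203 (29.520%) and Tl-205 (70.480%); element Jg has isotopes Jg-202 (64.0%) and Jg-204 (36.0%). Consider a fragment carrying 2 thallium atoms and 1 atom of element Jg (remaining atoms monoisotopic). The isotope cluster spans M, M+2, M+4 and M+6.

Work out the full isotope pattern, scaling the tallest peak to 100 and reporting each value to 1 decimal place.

Thallium pattern (n=2): 0.08714304 : 0.41611392 : 0.49674304
Element Jg pattern (n=1): 0.6400 : 0.3600
Convolve the two distributions (both contribute in 2-u steps):
  M: 0.08714304×0.6400 = 0.055772
  M+2: 0.08714304×0.3600 + 0.41611392×0.6400 = 0.297684
  M+4: 0.41611392×0.3600 + 0.49674304×0.6400 = 0.467717
  M+6: 0.49674304×0.3600 = 0.178827
Scale to base peak (0.467717) = 100: 11.9 : 63.6 : 100.0 : 38.2

11.9 : 63.6 : 100.0 : 38.2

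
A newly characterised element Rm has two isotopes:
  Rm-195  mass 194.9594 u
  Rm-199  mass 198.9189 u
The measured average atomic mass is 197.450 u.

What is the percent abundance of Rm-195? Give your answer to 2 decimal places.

37.10%

With x = fraction of Rm-195 (so Rm-199 is 1 − x):
194.9594·x + 198.9189·(1 − x) = 197.450
(194.9594 − 198.9189)·x = 197.450 − 198.9189
x = -1.4689 / -3.9595 = 0.37098 → 37.10% Rm-195, 62.90% Rm-199.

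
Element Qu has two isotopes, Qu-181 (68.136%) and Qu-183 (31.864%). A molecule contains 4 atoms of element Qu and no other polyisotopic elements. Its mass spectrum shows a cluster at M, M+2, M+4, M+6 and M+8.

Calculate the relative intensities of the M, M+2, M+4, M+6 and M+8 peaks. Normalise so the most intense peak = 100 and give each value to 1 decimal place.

The 4 Qu atoms are independent, so intensities follow the terms of (0.68136 + 0.31864)^4.
P(M) = 0.68136^4 = 0.215529
P(M+2) = 4 × 0.68136^3 × 0.31864^1 = 0.403172
P(M+4) = 6 × 0.68136^2 × 0.31864^2 = 0.282817
P(M+6) = 4 × 0.68136^1 × 0.31864^3 = 0.088173
P(M+8) = 0.31864^4 = 0.010309
The M+2 peak is largest (0.403172); scaling to 100 gives 53.5 : 100.0 : 70.1 : 21.9 : 2.6.

53.5 : 100.0 : 70.1 : 21.9 : 2.6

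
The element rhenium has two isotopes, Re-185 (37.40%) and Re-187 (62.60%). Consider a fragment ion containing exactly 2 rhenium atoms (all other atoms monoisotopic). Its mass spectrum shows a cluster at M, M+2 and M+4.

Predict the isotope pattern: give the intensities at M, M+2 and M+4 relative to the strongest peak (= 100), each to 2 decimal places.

29.87 : 100.00 : 83.69

The 2 Re atoms are independent, so intensities follow the terms of (0.3740 + 0.6260)^2.
P(M) = 0.3740^2 = 0.139876
P(M+2) = 2 × 0.3740^1 × 0.6260^1 = 0.468248
P(M+4) = 0.6260^2 = 0.391876
The M+2 peak is largest (0.468248); scaling to 100 gives 29.87 : 100.00 : 83.69.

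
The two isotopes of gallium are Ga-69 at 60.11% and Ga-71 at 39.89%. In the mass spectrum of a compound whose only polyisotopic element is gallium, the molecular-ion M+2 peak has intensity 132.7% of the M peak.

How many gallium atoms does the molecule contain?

With n Ga atoms, P(M+2)/P(M) = C(n,1)·p^(n−1)q / p^n = n·q/p = n · 0.3989/0.6011.
n = 1.327 × 0.6011/0.3989 = 2.00 ≈ 2

2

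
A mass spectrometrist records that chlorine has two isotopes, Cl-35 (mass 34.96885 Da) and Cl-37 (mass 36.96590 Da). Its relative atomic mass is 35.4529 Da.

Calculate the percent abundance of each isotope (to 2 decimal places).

Cl-35: 75.76%, Cl-37: 24.24%

With x = fraction of Cl-35 (so Cl-37 is 1 − x):
34.96885·x + 36.96590·(1 − x) = 35.4529
(34.96885 − 36.96590)·x = 35.4529 − 36.96590
x = -1.51300 / -1.99705 = 0.75762 → 75.76% Cl-35, 24.24% Cl-37.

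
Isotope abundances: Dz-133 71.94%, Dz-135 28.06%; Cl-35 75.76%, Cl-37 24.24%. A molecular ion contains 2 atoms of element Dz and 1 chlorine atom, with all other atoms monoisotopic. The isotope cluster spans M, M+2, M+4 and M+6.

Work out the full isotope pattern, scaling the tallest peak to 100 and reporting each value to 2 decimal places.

Element Dz pattern (n=2): 0.51753636 : 0.40372728 : 0.07873636
Chlorine pattern (n=1): 0.7576 : 0.2424
Convolve the two distributions (both contribute in 2-u steps):
  M: 0.51753636×0.7576 = 0.392086
  M+2: 0.51753636×0.2424 + 0.40372728×0.7576 = 0.431315
  M+4: 0.40372728×0.2424 + 0.07873636×0.7576 = 0.157514
  M+6: 0.07873636×0.2424 = 0.019086
Scale to base peak (0.431315) = 100: 90.90 : 100.00 : 36.52 : 4.43

90.90 : 100.00 : 36.52 : 4.43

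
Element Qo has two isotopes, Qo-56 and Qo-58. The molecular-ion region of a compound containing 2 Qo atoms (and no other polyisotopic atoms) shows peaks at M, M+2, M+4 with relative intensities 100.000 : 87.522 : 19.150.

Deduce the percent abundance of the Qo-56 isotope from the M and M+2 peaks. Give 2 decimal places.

69.56%

If p is the fraction of Qo that is Qo-56, then I(M+2)/I(M) = [C(2,1)·p^1·(1−p)] / p^2 = 2·(1−p)/p = 87.522/100.000 = 0.8752
(1−p)/p = 0.8752/2 = 0.4376  ⇒  p = 1/(1 + 0.4376) = 0.6956
Qo-56: 69.56%, Qo-58: 30.44%.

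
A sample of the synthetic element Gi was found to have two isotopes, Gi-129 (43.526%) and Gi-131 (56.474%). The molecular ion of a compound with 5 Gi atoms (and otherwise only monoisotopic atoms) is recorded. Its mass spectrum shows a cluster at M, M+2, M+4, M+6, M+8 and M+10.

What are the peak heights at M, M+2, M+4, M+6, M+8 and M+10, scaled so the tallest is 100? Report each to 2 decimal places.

4.58 : 29.70 : 77.07 : 100.00 : 64.87 : 16.83

Expanding (0.43526 + 0.56474)^5:
P(M) = 0.43526^5 = 0.015622
P(M+2) = 5 × 0.43526^4 × 0.56474^1 = 0.101348
P(M+4) = 10 × 0.43526^3 × 0.56474^2 = 0.262993
P(M+6) = 10 × 0.43526^2 × 0.56474^3 = 0.341227
P(M+8) = 5 × 0.43526^1 × 0.56474^4 = 0.221367
P(M+10) = 0.56474^5 = 0.057444
The M+6 peak is largest (0.341227); scaling to 100 gives 4.58 : 29.70 : 77.07 : 100.00 : 64.87 : 16.83.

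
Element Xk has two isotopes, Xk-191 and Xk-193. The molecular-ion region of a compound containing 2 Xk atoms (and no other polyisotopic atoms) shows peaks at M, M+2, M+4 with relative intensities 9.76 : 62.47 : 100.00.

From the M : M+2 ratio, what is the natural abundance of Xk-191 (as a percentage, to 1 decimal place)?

23.8%

If p is the fraction of Xk that is Xk-191, then I(M+2)/I(M) = [C(2,1)·p^1·(1−p)] / p^2 = 2·(1−p)/p = 62.47/9.76 = 6.4006
(1−p)/p = 6.4006/2 = 3.2003  ⇒  p = 1/(1 + 3.2003) = 0.2381
Xk-191: 23.8%, Xk-193: 76.2%.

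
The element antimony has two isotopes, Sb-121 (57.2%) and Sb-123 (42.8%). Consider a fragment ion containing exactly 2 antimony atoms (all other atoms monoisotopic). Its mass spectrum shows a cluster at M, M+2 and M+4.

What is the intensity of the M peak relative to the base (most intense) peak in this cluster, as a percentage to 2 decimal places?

66.82%

Term probabilities: M 0.3272, M+2 0.4896, M+4 0.1832. Base peak = M+2.
P(M+2) = C(2,1) × 0.572^1 × 0.428^1 = 2 × 0.5720 × 0.4280 = 0.489632 (base)
P(M) = C(2,0) × 0.572^2 × 0.428^0 = 1 × 0.327184 × 1.0000 = 0.327184
Relative intensity = 0.327184 / 0.489632 × 100 = 66.82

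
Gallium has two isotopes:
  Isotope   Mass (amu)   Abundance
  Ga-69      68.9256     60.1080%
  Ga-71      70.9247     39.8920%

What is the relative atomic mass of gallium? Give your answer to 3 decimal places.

The abundance-weighted mean is 0.601080 × 68.9256 + 0.398920 × 70.9247
= 41.42980 + 28.29328 = 69.72308 amu

69.723 amu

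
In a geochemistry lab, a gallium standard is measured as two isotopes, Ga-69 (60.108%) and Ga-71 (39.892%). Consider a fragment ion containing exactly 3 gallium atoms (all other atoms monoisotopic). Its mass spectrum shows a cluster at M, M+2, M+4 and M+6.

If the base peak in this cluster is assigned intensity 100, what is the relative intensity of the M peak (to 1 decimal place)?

50.2

Binomial terms of (0.60108 + 0.39892)^3: M 0.2172, M+2 0.4324, M+4 0.2870, M+6 0.0635 → M+2 is the base peak.
P(M+2) = C(3,1) × 0.60108^2 × 0.39892^1 = 3 × 0.36129717 × 0.39892 = 0.432386 (base)
P(M) = C(3,0) × 0.60108^3 × 0.39892^0 = 1 × 0.2171685 × 1.0000 = 0.217169
Relative intensity = 0.217169 / 0.432386 × 100 = 50.2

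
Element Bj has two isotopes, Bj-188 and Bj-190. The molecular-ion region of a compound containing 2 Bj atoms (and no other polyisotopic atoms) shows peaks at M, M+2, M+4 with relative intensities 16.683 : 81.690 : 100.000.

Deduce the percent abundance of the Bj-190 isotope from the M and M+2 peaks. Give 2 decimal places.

If p is the fraction of Bj that is Bj-188, then I(M+2)/I(M) = [C(2,1)·p^1·(1−p)] / p^2 = 2·(1−p)/p = 81.690/16.683 = 4.8966
(1−p)/p = 4.8966/2 = 2.4483  ⇒  p = 1/(1 + 2.4483) = 0.2900
Bj-188: 29.00%, Bj-190: 71.00%.

71.00%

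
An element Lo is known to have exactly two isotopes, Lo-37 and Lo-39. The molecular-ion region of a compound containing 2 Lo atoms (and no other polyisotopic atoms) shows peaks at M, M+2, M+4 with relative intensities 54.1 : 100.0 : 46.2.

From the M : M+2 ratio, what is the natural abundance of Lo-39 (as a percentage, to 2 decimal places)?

If p is the fraction of Lo that is Lo-37, then I(M+2)/I(M) = [C(2,1)·p^1·(1−p)] / p^2 = 2·(1−p)/p = 100.0/54.1 = 1.8484
(1−p)/p = 1.8484/2 = 0.9242  ⇒  p = 1/(1 + 0.9242) = 0.5197
Lo-37: 51.97%, Lo-39: 48.03%.

48.03%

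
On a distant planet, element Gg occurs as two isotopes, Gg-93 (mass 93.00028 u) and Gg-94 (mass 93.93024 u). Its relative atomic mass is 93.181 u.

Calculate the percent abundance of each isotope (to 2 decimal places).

Let x be the fractional abundance of Gg-93; then Gg-94 has abundance 1 − x.
93.00028·x + 93.93024·(1 − x) = 93.181
(93.00028 − 93.93024)·x = 93.181 − 93.93024
x = -0.74924 / -0.92996 = 0.80567 → 80.57% Gg-93, 19.43% Gg-94.

Gg-93: 80.57%, Gg-94: 19.43%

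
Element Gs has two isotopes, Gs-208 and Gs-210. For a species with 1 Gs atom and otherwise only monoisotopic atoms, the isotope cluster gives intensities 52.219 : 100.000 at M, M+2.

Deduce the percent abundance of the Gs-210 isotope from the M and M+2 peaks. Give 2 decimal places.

If p is the fraction of Gs that is Gs-208, then I(M+2)/I(M) = [C(1,1)·p^0·(1−p)] / p^1 = 1·(1−p)/p = 100.000/52.219 = 1.9150
(1−p)/p = 1.9150/1 = 1.9150  ⇒  p = 1/(1 + 1.9150) = 0.3431
Gs-208: 34.31%, Gs-210: 65.69%.

65.69%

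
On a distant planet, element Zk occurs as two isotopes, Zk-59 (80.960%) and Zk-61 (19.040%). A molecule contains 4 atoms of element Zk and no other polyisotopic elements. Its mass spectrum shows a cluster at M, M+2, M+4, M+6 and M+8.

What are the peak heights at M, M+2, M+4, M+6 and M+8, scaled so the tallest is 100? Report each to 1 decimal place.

Expanding (0.80960 + 0.19040)^4:
P(M) = 0.80960^4 = 0.429618
P(M+2) = 4 × 0.80960^3 × 0.19040^1 = 0.404146
P(M+4) = 6 × 0.80960^2 × 0.19040^2 = 0.142569
P(M+6) = 4 × 0.80960^1 × 0.19040^3 = 0.022353
P(M+8) = 0.19040^4 = 0.001314
The M peak is largest (0.429618); scaling to 100 gives 100.0 : 94.1 : 33.2 : 5.2 : 0.3.

100.0 : 94.1 : 33.2 : 5.2 : 0.3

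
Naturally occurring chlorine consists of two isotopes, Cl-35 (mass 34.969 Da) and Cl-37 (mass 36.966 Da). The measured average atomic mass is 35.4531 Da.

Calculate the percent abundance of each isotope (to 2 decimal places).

Writing the weighted mean with unknown fraction x of Cl-35:
34.969·x + 36.966·(1 − x) = 35.4531
(34.969 − 36.966)·x = 35.4531 − 36.966
x = -1.5129 / -1.997 = 0.75759 → 75.76% Cl-35, 24.24% Cl-37.

Cl-35: 75.76%, Cl-37: 24.24%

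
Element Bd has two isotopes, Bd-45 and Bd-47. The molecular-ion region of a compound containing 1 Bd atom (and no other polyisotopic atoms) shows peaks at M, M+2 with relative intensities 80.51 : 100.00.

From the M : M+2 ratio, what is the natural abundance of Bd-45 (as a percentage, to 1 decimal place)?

Let p = fractional abundance of Bd-45. I(M+2)/I(M) = [C(1,1)·p^0·(1−p)] / p^1 = 1·(1−p)/p = 100.00/80.51 = 1.2421
(1−p)/p = 1.2421/1 = 1.2421  ⇒  p = 1/(1 + 1.2421) = 0.4460
Bd-45: 44.6%, Bd-47: 55.4%.

44.6%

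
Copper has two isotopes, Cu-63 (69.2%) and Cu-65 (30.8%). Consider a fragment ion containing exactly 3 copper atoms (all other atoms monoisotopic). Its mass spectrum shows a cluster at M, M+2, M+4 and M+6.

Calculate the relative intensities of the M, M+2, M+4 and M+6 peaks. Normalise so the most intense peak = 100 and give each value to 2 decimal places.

74.89 : 100.00 : 44.51 : 6.60

The 3 Cu atoms are independent, so intensities follow the terms of (0.692 + 0.308)^3.
P(M) = 0.692^3 = 0.331374
P(M+2) = 3 × 0.692^2 × 0.308^1 = 0.442470
P(M+4) = 3 × 0.692^1 × 0.308^2 = 0.196938
P(M+6) = 0.308^3 = 0.029218
The M+2 peak is largest (0.442470); scaling to 100 gives 74.89 : 100.00 : 44.51 : 6.60.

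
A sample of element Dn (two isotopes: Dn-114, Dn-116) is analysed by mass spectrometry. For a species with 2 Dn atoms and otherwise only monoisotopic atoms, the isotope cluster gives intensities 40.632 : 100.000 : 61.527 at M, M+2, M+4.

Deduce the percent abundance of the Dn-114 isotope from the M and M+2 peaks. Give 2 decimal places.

44.83%

Write p for the Dn-114 fraction. I(M+2)/I(M) = [C(2,1)·p^1·(1−p)] / p^2 = 2·(1−p)/p = 100.000/40.632 = 2.4611
(1−p)/p = 2.4611/2 = 1.2306  ⇒  p = 1/(1 + 1.2306) = 0.4483
Dn-114: 44.83%, Dn-116: 55.17%.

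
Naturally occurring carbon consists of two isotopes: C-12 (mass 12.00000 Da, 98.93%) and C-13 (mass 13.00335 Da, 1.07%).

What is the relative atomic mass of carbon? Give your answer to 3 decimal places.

Weight each isotope mass by its fractional abundance: 0.9893 × 12.00000 + 0.0107 × 13.00335
= 11.871600 + 0.139136 = 12.010736 Da

12.011 Da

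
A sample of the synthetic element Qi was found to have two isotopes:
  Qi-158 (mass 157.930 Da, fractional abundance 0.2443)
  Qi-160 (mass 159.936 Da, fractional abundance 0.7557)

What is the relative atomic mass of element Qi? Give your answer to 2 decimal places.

159.45 Da

The abundance-weighted mean is 0.2443 × 157.930 + 0.7557 × 159.936
= 38.5823 + 120.8636 = 159.4459 Da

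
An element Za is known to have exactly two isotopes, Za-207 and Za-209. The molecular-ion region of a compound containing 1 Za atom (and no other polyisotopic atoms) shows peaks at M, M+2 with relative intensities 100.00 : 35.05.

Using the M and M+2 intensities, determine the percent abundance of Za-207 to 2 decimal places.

If p is the fraction of Za that is Za-207, then I(M+2)/I(M) = [C(1,1)·p^0·(1−p)] / p^1 = 1·(1−p)/p = 35.05/100.00 = 0.3505
(1−p)/p = 0.3505/1 = 0.3505  ⇒  p = 1/(1 + 0.3505) = 0.7405
Za-207: 74.05%, Za-209: 25.95%.

74.05%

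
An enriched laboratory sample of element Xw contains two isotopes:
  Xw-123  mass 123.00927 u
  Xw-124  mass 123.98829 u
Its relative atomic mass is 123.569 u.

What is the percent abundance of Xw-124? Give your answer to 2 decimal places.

Writing the weighted mean with unknown fraction x of Xw-123:
123.00927·x + 123.98829·(1 − x) = 123.569
(123.00927 − 123.98829)·x = 123.569 − 123.98829
x = -0.41929 / -0.97902 = 0.42828 → 42.83% Xw-123, 57.17% Xw-124.

57.17%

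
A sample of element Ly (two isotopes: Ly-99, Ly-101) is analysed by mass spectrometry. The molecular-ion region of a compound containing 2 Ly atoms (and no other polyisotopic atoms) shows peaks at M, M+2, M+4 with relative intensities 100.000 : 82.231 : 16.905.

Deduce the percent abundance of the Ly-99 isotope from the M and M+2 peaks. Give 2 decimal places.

Let p = fractional abundance of Ly-99. I(M+2)/I(M) = [C(2,1)·p^1·(1−p)] / p^2 = 2·(1−p)/p = 82.231/100.000 = 0.8223
(1−p)/p = 0.8223/2 = 0.4112  ⇒  p = 1/(1 + 0.4112) = 0.7086
Ly-99: 70.86%, Ly-101: 29.14%.

70.86%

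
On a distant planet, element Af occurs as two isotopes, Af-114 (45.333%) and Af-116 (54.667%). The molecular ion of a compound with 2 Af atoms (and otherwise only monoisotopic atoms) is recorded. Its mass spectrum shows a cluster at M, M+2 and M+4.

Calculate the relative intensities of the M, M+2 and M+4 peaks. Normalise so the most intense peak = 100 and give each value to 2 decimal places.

Expanding (0.45333 + 0.54667)^2:
P(M) = 0.45333^2 = 0.205508
P(M+2) = 2 × 0.45333^1 × 0.54667^1 = 0.495644
P(M+4) = 0.54667^2 = 0.298848
The M+2 peak is largest (0.495644); scaling to 100 gives 41.46 : 100.00 : 60.29.

41.46 : 100.00 : 60.29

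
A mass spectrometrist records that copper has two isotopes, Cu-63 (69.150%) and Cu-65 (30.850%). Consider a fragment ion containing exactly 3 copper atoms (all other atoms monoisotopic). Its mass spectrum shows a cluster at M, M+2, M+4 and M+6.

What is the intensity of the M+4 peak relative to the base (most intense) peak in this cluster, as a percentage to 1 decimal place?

44.6%

(0.69150 + 0.30850)^3 gives M 0.3307, M+2 0.4425, M+4 0.1974, M+6 0.0294; the largest is M+2.
P(M+2) = C(3,1) × 0.69150^2 × 0.30850^1 = 3 × 0.47817225 × 0.3085 = 0.442548 (base)
P(M+4) = C(3,2) × 0.69150^1 × 0.30850^2 = 3 × 0.6915 × 0.09517225 = 0.197435
Relative intensity = 0.197435 / 0.442548 × 100 = 44.6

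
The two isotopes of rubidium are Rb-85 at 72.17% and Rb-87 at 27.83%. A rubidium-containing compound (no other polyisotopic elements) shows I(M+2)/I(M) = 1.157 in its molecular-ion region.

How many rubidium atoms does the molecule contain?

3

With n Rb atoms, P(M+2)/P(M) = C(n,1)·p^(n−1)q / p^n = n·q/p = n · 0.2783/0.7217.
n = 1.157 × 0.7217/0.2783 = 3.00 ≈ 3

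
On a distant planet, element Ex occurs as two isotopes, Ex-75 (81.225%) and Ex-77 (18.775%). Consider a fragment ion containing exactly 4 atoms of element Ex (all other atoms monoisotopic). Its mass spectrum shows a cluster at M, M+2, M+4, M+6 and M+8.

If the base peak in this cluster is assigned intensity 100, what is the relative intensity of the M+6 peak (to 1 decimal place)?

4.9

Binomial terms of (0.81225 + 0.18775)^4: M 0.4353, M+2 0.4024, M+4 0.1395, M+6 0.0215, M+8 0.0012 → M is the base peak.
P(M) = C(4,0) × 0.81225^4 × 0.18775^0 = 1 × 0.43527014 × 1.0000 = 0.435270 (base)
P(M+6) = C(4,3) × 0.81225^1 × 0.18775^3 = 4 × 0.81225 × 0.0066182 = 0.021503
Relative intensity = 0.021503 / 0.435270 × 100 = 4.9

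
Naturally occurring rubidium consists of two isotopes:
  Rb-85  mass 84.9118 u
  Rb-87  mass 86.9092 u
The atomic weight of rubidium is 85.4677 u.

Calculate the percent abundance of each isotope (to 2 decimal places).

Writing the weighted mean with unknown fraction x of Rb-85:
84.9118·x + 86.9092·(1 − x) = 85.4677
(84.9118 − 86.9092)·x = 85.4677 − 86.9092
x = -1.4415 / -1.9974 = 0.72169 → 72.17% Rb-85, 27.83% Rb-87.

Rb-85: 72.17%, Rb-87: 27.83%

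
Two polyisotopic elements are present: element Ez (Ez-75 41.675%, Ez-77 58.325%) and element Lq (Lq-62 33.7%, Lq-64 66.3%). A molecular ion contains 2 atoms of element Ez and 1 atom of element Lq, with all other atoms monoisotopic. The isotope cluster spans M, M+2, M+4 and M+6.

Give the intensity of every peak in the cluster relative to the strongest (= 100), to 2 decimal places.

13.40 : 63.85 : 100.00 : 51.62

Element Ez pattern (n=2): 0.17368056 : 0.48613887 : 0.34018056
Element Lq pattern (n=1): 0.3370 : 0.6630
Convolve the two distributions (both contribute in 2-u steps):
  M: 0.17368056×0.3370 = 0.058530
  M+2: 0.17368056×0.6630 + 0.48613887×0.3370 = 0.278979
  M+4: 0.48613887×0.6630 + 0.34018056×0.3370 = 0.436951
  M+6: 0.34018056×0.6630 = 0.225540
Scale to base peak (0.436951) = 100: 13.40 : 63.85 : 100.00 : 51.62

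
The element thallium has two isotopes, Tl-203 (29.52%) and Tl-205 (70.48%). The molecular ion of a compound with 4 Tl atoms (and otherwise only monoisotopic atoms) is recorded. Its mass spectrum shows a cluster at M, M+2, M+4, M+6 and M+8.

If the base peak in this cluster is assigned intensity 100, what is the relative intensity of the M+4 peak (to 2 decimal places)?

Term probabilities: M 0.0076, M+2 0.0725, M+4 0.2597, M+6 0.4134, M+8 0.2468. Base peak = M+6.
P(M+6) = C(4,3) × 0.2952^1 × 0.7048^3 = 4 × 0.2952 × 0.35010449 = 0.413403 (base)
P(M+4) = C(4,2) × 0.2952^2 × 0.7048^2 = 6 × 0.08714304 × 0.49674304 = 0.259726
Relative intensity = 0.259726 / 0.413403 × 100 = 62.83

62.83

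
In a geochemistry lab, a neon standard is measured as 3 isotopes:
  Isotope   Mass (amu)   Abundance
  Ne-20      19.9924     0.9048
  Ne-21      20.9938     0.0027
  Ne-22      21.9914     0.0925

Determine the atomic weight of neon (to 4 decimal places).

Weight each isotope mass by its fractional abundance: 0.9048 × 19.9924 + 0.0027 × 20.9938 + 0.0925 × 21.9914
= 18.08912 + 0.05668 + 2.03420 = 20.18000 amu

20.1800 amu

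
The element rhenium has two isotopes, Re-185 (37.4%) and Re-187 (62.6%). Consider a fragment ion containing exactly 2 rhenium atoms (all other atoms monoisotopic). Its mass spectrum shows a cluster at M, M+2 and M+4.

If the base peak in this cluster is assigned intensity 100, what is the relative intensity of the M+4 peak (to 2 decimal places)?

83.69

Binomial terms of (0.374 + 0.626)^2: M 0.1399, M+2 0.4682, M+4 0.3919 → M+2 is the base peak.
P(M+2) = C(2,1) × 0.374^1 × 0.626^1 = 2 × 0.3740 × 0.6260 = 0.468248 (base)
P(M+4) = C(2,2) × 0.374^0 × 0.626^2 = 1 × 1.0000 × 0.391876 = 0.391876
Relative intensity = 0.391876 / 0.468248 × 100 = 83.69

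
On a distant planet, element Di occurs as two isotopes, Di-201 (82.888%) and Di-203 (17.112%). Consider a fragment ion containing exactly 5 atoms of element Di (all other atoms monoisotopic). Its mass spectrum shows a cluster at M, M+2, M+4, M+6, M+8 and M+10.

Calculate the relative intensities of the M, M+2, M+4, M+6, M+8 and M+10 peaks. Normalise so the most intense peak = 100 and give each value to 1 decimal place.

96.9 : 100.0 : 41.3 : 8.5 : 0.9 : 0.0

Each Di atom is independently Di-201 (p = 0.82888) or Di-203 (q = 0.17112); the cluster is the binomial expansion (p + q)^5.
P(M) = 0.82888^5 = 0.391254
P(M+2) = 5 × 0.82888^4 × 0.17112^1 = 0.403866
P(M+4) = 10 × 0.82888^3 × 0.17112^2 = 0.166754
P(M+6) = 10 × 0.82888^2 × 0.17112^3 = 0.034426
P(M+8) = 5 × 0.82888^1 × 0.17112^4 = 0.003554
P(M+10) = 0.17112^5 = 0.000147
The M+2 peak is largest (0.403866); scaling to 100 gives 96.9 : 100.0 : 41.3 : 8.5 : 0.9 : 0.0.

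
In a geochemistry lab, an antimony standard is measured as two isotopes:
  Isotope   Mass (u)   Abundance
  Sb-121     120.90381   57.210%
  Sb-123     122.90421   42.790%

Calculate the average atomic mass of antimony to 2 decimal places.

121.76 u

Weight each isotope mass by its fractional abundance: 0.57210 × 120.90381 + 0.42790 × 122.90421
= 69.169070 + 52.590711 = 121.759781 u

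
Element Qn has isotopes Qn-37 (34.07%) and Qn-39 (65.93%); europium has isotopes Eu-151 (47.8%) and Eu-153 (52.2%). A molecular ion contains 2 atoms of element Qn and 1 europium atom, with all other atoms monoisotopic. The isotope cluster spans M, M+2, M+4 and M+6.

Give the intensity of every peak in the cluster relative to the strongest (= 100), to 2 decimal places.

12.55 : 62.25 : 100.00 : 51.30

Element Qn pattern (n=2): 0.11607649 : 0.44924702 : 0.43467649
Europium pattern (n=1): 0.4780 : 0.5220
Convolve the two distributions (both contribute in 2-u steps):
  M: 0.11607649×0.4780 = 0.055485
  M+2: 0.11607649×0.5220 + 0.44924702×0.4780 = 0.275332
  M+4: 0.44924702×0.5220 + 0.43467649×0.4780 = 0.442282
  M+6: 0.43467649×0.5220 = 0.226901
Scale to base peak (0.442282) = 100: 12.55 : 62.25 : 100.00 : 51.30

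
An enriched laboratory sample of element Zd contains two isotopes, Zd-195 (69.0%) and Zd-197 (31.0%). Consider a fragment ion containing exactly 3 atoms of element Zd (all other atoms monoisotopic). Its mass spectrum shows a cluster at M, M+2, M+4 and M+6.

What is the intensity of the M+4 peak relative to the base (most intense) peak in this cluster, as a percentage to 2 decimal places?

(0.690 + 0.310)^3 gives M 0.3285, M+2 0.4428, M+4 0.1989, M+6 0.0298; the largest is M+2.
P(M+2) = C(3,1) × 0.690^2 × 0.310^1 = 3 × 0.4761 × 0.3100 = 0.442773 (base)
P(M+4) = C(3,2) × 0.690^1 × 0.310^2 = 3 × 0.6900 × 0.0961 = 0.198927
Relative intensity = 0.198927 / 0.442773 × 100 = 44.93

44.93%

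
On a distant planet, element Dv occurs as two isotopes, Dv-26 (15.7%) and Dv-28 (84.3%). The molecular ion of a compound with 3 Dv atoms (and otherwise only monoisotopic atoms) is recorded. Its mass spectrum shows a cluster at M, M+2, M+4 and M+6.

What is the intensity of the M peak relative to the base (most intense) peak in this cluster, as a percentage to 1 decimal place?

0.6%

(0.157 + 0.843)^3 gives M 0.0039, M+2 0.0623, M+4 0.3347, M+6 0.5991; the largest is M+6.
P(M+6) = C(3,3) × 0.157^0 × 0.843^3 = 1 × 1.0000 × 0.59907711 = 0.599077 (base)
P(M) = C(3,0) × 0.157^3 × 0.843^0 = 1 × 0.00386989 × 1.0000 = 0.003870
Relative intensity = 0.003870 / 0.599077 × 100 = 0.6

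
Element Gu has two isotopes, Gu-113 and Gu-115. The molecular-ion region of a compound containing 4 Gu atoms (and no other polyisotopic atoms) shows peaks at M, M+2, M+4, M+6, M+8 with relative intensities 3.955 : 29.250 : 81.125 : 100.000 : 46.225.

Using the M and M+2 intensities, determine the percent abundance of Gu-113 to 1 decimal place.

35.1%

Write p for the Gu-113 fraction. I(M+2)/I(M) = [C(4,1)·p^3·(1−p)] / p^4 = 4·(1−p)/p = 29.250/3.955 = 7.3957
(1−p)/p = 7.3957/4 = 1.8489  ⇒  p = 1/(1 + 1.8489) = 0.3510
Gu-113: 35.1%, Gu-115: 64.9%.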